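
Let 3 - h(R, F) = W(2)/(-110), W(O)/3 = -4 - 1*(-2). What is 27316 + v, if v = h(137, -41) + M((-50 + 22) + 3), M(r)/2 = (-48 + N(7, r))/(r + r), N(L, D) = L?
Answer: 7513161/275 ≈ 27321.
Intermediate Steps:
W(O) = -6 (W(O) = 3*(-4 - 1*(-2)) = 3*(-4 + 2) = 3*(-2) = -6)
M(r) = -41/r (M(r) = 2*((-48 + 7)/(r + r)) = 2*(-41*1/(2*r)) = 2*(-41/(2*r)) = -41/r)
h(R, F) = 162/55 (h(R, F) = 3 - (-6)/(-110) = 3 - (-6)*(-1)/110 = 3 - 1*3/55 = 3 - 3/55 = 162/55)
v = 1261/275 (v = 162/55 - 41/((-50 + 22) + 3) = 162/55 - 41/(-28 + 3) = 162/55 - 41/(-25) = 162/55 - 41*(-1/25) = 162/55 + 41/25 = 1261/275 ≈ 4.5855)
27316 + v = 27316 + 1261/275 = 7513161/275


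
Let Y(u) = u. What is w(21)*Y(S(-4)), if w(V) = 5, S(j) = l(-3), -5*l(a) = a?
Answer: 3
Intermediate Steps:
l(a) = -a/5
S(j) = ⅗ (S(j) = -⅕*(-3) = ⅗)
w(21)*Y(S(-4)) = 5*(⅗) = 3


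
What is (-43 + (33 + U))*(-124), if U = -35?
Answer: 5580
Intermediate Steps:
(-43 + (33 + U))*(-124) = (-43 + (33 - 35))*(-124) = (-43 - 2)*(-124) = -45*(-124) = 5580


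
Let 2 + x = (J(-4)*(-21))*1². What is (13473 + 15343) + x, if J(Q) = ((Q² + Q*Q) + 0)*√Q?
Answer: 28814 - 1344*I ≈ 28814.0 - 1344.0*I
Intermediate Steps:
J(Q) = 2*Q^(5/2) (J(Q) = ((Q² + Q²) + 0)*√Q = (2*Q² + 0)*√Q = (2*Q²)*√Q = 2*Q^(5/2))
x = -2 - 1344*I (x = -2 + ((2*(-4)^(5/2))*(-21))*1² = -2 + ((2*(32*I))*(-21))*1 = -2 + ((64*I)*(-21))*1 = -2 - 1344*I*1 = -2 - 1344*I ≈ -2.0 - 1344.0*I)
(13473 + 15343) + x = (13473 + 15343) + (-2 - 1344*I) = 28816 + (-2 - 1344*I) = 28814 - 1344*I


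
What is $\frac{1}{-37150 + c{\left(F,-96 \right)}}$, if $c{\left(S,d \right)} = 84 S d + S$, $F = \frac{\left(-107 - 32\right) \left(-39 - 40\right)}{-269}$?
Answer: $\frac{269}{78546453} \approx 3.4247 \cdot 10^{-6}$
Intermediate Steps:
$F = - \frac{10981}{269}$ ($F = \left(-139\right) \left(-79\right) \left(- \frac{1}{269}\right) = 10981 \left(- \frac{1}{269}\right) = - \frac{10981}{269} \approx -40.822$)
$c{\left(S,d \right)} = S + 84 S d$ ($c{\left(S,d \right)} = 84 S d + S = S + 84 S d$)
$\frac{1}{-37150 + c{\left(F,-96 \right)}} = \frac{1}{-37150 - \frac{10981 \left(1 + 84 \left(-96\right)\right)}{269}} = \frac{1}{-37150 - \frac{10981 \left(1 - 8064\right)}{269}} = \frac{1}{-37150 - - \frac{88539803}{269}} = \frac{1}{-37150 + \frac{88539803}{269}} = \frac{1}{\frac{78546453}{269}} = \frac{269}{78546453}$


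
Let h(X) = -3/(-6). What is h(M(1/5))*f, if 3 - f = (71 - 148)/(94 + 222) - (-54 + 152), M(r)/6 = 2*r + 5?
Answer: 31993/632 ≈ 50.622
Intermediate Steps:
M(r) = 30 + 12*r (M(r) = 6*(2*r + 5) = 6*(5 + 2*r) = 30 + 12*r)
h(X) = 1/2 (h(X) = -3*(-1/6) = 1/2)
f = 31993/316 (f = 3 - ((71 - 148)/(94 + 222) - (-54 + 152)) = 3 - (-77/316 - 1*98) = 3 - (-77*1/316 - 98) = 3 - (-77/316 - 98) = 3 - 1*(-31045/316) = 3 + 31045/316 = 31993/316 ≈ 101.24)
h(M(1/5))*f = (1/2)*(31993/316) = 31993/632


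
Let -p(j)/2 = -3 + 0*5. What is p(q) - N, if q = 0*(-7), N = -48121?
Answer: 48127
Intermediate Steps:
q = 0
p(j) = 6 (p(j) = -2*(-3 + 0*5) = -2*(-3 + 0) = -2*(-3) = 6)
p(q) - N = 6 - 1*(-48121) = 6 + 48121 = 48127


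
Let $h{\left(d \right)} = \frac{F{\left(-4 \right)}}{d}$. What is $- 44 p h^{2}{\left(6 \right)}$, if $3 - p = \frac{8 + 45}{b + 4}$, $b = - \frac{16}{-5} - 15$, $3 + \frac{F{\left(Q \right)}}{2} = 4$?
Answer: $- \frac{16808}{351} \approx -47.886$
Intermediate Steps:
$F{\left(Q \right)} = 2$ ($F{\left(Q \right)} = -6 + 2 \cdot 4 = -6 + 8 = 2$)
$h{\left(d \right)} = \frac{2}{d}$
$b = - \frac{59}{5}$ ($b = \left(-16\right) \left(- \frac{1}{5}\right) - 15 = \frac{16}{5} - 15 = - \frac{59}{5} \approx -11.8$)
$p = \frac{382}{39}$ ($p = 3 - \frac{8 + 45}{- \frac{59}{5} + 4} = 3 - \frac{53}{- \frac{39}{5}} = 3 - 53 \left(- \frac{5}{39}\right) = 3 - - \frac{265}{39} = 3 + \frac{265}{39} = \frac{382}{39} \approx 9.7949$)
$- 44 p h^{2}{\left(6 \right)} = \left(-44\right) \frac{382}{39} \left(\frac{2}{6}\right)^{2} = - \frac{16808 \left(2 \cdot \frac{1}{6}\right)^{2}}{39} = - \frac{16808}{39 \cdot 9} = \left(- \frac{16808}{39}\right) \frac{1}{9} = - \frac{16808}{351}$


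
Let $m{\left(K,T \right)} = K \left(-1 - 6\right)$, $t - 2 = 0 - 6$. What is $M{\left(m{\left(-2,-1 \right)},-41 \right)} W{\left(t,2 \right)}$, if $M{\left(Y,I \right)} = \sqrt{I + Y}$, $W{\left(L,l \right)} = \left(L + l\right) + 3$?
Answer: $3 i \sqrt{3} \approx 5.1962 i$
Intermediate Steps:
$t = -4$ ($t = 2 + \left(0 - 6\right) = 2 - 6 = -4$)
$m{\left(K,T \right)} = - 7 K$ ($m{\left(K,T \right)} = K \left(-1 - 6\right) = K \left(-7\right) = - 7 K$)
$W{\left(L,l \right)} = 3 + L + l$
$M{\left(m{\left(-2,-1 \right)},-41 \right)} W{\left(t,2 \right)} = \sqrt{-41 - -14} \left(3 - 4 + 2\right) = \sqrt{-41 + 14} \cdot 1 = \sqrt{-27} \cdot 1 = 3 i \sqrt{3} \cdot 1 = 3 i \sqrt{3}$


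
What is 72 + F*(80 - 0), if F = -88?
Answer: -6968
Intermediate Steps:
72 + F*(80 - 0) = 72 - 88*(80 - 0) = 72 - 88*(80 - 1*0) = 72 - 88*(80 + 0) = 72 - 88*80 = 72 - 7040 = -6968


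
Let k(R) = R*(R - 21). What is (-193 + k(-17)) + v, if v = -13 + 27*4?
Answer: 548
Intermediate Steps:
v = 95 (v = -13 + 108 = 95)
k(R) = R*(-21 + R)
(-193 + k(-17)) + v = (-193 - 17*(-21 - 17)) + 95 = (-193 - 17*(-38)) + 95 = (-193 + 646) + 95 = 453 + 95 = 548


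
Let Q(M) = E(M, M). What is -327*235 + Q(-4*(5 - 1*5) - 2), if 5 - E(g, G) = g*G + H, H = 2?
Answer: -76846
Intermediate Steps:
E(g, G) = 3 - G*g (E(g, G) = 5 - (g*G + 2) = 5 - (G*g + 2) = 5 - (2 + G*g) = 5 + (-2 - G*g) = 3 - G*g)
Q(M) = 3 - M² (Q(M) = 3 - M*M = 3 - M²)
-327*235 + Q(-4*(5 - 1*5) - 2) = -327*235 + (3 - (-4*(5 - 1*5) - 2)²) = -76845 + (3 - (-4*(5 - 5) - 2)²) = -76845 + (3 - (-4*0 - 2)²) = -76845 + (3 - (0 - 2)²) = -76845 + (3 - 1*(-2)²) = -76845 + (3 - 1*4) = -76845 + (3 - 4) = -76845 - 1 = -76846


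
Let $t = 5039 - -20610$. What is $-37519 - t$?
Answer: $-63168$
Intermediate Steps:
$t = 25649$ ($t = 5039 + 20610 = 25649$)
$-37519 - t = -37519 - 25649 = -63168$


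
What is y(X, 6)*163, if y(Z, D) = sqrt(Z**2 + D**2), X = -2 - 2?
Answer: 326*sqrt(13) ≈ 1175.4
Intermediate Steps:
X = -4
y(Z, D) = sqrt(D**2 + Z**2)
y(X, 6)*163 = sqrt(6**2 + (-4)**2)*163 = sqrt(36 + 16)*163 = sqrt(52)*163 = (2*sqrt(13))*163 = 326*sqrt(13)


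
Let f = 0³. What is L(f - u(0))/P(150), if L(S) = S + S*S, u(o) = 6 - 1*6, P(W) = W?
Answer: 0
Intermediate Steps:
f = 0
u(o) = 0 (u(o) = 6 - 6 = 0)
L(S) = S + S²
L(f - u(0))/P(150) = ((0 - 1*0)*(1 + (0 - 1*0)))/150 = ((0 + 0)*(1 + (0 + 0)))*(1/150) = (0*(1 + 0))*(1/150) = (0*1)*(1/150) = 0*(1/150) = 0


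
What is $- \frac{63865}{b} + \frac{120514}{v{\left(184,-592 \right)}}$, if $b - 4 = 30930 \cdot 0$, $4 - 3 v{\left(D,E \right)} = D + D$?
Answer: $- \frac{6173257}{364} \approx -16960.0$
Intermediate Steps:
$v{\left(D,E \right)} = \frac{4}{3} - \frac{2 D}{3}$ ($v{\left(D,E \right)} = \frac{4}{3} - \frac{D + D}{3} = \frac{4}{3} - \frac{2 D}{3}$)
$b = 4$ ($b = 4 + 30930 \cdot 0 = 4 + 0 = 4$)
$- \frac{63865}{b} + \frac{120514}{v{\left(184,-592 \right)}} = - \frac{63865}{4} + \frac{120514}{\frac{4}{3} - \frac{368}{3}} = \left(-63865\right) \frac{1}{4} + \frac{120514}{\frac{4}{3} - \frac{368}{3}} = - \frac{63865}{4} + \frac{120514}{- \frac{364}{3}} = - \frac{63865}{4} + 120514 \left(- \frac{3}{364}\right) = - \frac{63865}{4} - \frac{180771}{182} = - \frac{6173257}{364}$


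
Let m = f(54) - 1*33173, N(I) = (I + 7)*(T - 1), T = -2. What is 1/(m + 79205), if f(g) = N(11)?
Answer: 1/45978 ≈ 2.1750e-5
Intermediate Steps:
N(I) = -21 - 3*I (N(I) = (I + 7)*(-2 - 1) = (7 + I)*(-3) = -21 - 3*I)
f(g) = -54 (f(g) = -21 - 3*11 = -21 - 33 = -54)
m = -33227 (m = -54 - 1*33173 = -54 - 33173 = -33227)
1/(m + 79205) = 1/(-33227 + 79205) = 1/45978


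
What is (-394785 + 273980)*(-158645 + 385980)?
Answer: -27463204675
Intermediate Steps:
(-394785 + 273980)*(-158645 + 385980) = -120805*227335 = -27463204675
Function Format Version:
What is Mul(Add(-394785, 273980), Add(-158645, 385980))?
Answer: -27463204675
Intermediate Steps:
Mul(Add(-394785, 273980), Add(-158645, 385980)) = Mul(-120805, 227335) = -27463204675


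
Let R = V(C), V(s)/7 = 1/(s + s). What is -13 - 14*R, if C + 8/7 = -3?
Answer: -34/29 ≈ -1.1724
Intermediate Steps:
C = -29/7 (C = -8/7 - 3 = -29/7 ≈ -4.1429)
V(s) = 7/(2*s) (V(s) = 7/(s + s) = 7/((2*s)) = 7*(1/(2*s)) = 7/(2*s))
R = -49/58 (R = 7/(2*(-29/7)) = (7/2)*(-7/29) = -49/58 ≈ -0.84483)
-13 - 14*R = -13 - 14*(-49/58) = -13 + 343/29 = -34/29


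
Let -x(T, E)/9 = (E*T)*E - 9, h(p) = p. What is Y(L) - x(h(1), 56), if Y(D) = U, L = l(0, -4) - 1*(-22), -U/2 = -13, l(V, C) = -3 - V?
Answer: 28169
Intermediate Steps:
x(T, E) = 81 - 9*T*E**2 (x(T, E) = -9*((E*T)*E - 9) = -9*(T*E**2 - 9) = -9*(-9 + T*E**2) = 81 - 9*T*E**2)
U = 26 (U = -2*(-13) = 26)
L = 19 (L = (-3 - 1*0) - 1*(-22) = (-3 + 0) + 22 = -3 + 22 = 19)
Y(D) = 26
Y(L) - x(h(1), 56) = 26 - (81 - 9*1*56**2) = 26 - (81 - 9*1*3136) = 26 - (81 - 28224) = 26 - 1*(-28143) = 26 + 28143 = 28169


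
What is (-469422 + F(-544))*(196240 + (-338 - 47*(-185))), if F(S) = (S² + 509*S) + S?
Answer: -92258106822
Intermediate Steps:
F(S) = S² + 510*S
(-469422 + F(-544))*(196240 + (-338 - 47*(-185))) = (-469422 - 544*(510 - 544))*(196240 + (-338 - 47*(-185))) = (-469422 - 544*(-34))*(196240 + (-338 + 8695)) = (-469422 + 18496)*(196240 + 8357) = -450926*204597 = -92258106822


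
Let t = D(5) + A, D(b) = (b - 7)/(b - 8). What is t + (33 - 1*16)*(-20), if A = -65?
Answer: -1213/3 ≈ -404.33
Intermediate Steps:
D(b) = (-7 + b)/(-8 + b)
t = -193/3 (t = (-7 + 5)/(-8 + 5) - 65 = -2/(-3) - 65 = -⅓*(-2) - 65 = ⅔ - 65 = -193/3 ≈ -64.333)
t + (33 - 1*16)*(-20) = -193/3 + (33 - 1*16)*(-20) = -193/3 + (33 - 16)*(-20) = -193/3 + 17*(-20) = -193/3 - 340 = -1213/3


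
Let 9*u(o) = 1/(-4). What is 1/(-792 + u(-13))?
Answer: -36/28513 ≈ -0.0012626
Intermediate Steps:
u(o) = -1/36 (u(o) = (⅑)/(-4) = (⅑)*(-¼) = -1/36)
1/(-792 + u(-13)) = 1/(-792 - 1/36) = 1/(-28513/36) = -36/28513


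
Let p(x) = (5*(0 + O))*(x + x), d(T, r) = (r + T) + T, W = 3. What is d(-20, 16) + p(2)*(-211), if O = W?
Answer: -12684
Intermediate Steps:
O = 3
d(T, r) = r + 2*T (d(T, r) = (T + r) + T = r + 2*T)
p(x) = 30*x (p(x) = (5*(0 + 3))*(x + x) = (5*3)*(2*x) = 15*(2*x) = 30*x)
d(-20, 16) + p(2)*(-211) = (16 + 2*(-20)) + (30*2)*(-211) = (16 - 40) + 60*(-211) = -24 - 12660 = -12684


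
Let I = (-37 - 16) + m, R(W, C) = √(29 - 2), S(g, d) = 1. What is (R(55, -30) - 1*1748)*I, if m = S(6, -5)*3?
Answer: 87400 - 150*√3 ≈ 87140.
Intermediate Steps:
R(W, C) = 3*√3 (R(W, C) = √27 = 3*√3)
m = 3 (m = 1*3 = 3)
I = -50 (I = (-37 - 16) + 3 = -53 + 3 = -50)
(R(55, -30) - 1*1748)*I = (3*√3 - 1*1748)*(-50) = (3*√3 - 1748)*(-50) = (-1748 + 3*√3)*(-50) = 87400 - 150*√3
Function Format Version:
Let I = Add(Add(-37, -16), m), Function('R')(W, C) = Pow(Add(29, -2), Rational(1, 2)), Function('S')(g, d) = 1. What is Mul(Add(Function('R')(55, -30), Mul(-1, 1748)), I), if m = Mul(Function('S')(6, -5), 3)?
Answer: Add(87400, Mul(-150, Pow(3, Rational(1, 2)))) ≈ 87140.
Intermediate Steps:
Function('R')(W, C) = Mul(3, Pow(3, Rational(1, 2))) (Function('R')(W, C) = Pow(27, Rational(1, 2)) = Mul(3, Pow(3, Rational(1, 2))))
m = 3 (m = Mul(1, 3) = 3)
I = -50 (I = Add(Add(-37, -16), 3) = Add(-53, 3) = -50)
Mul(Add(Function('R')(55, -30), Mul(-1, 1748)), I) = Mul(Add(Mul(3, Pow(3, Rational(1, 2))), Mul(-1, 1748)), -50) = Mul(Add(Mul(3, Pow(3, Rational(1, 2))), -1748), -50) = Mul(Add(-1748, Mul(3, Pow(3, Rational(1, 2)))), -50) = Add(87400, Mul(-150, Pow(3, Rational(1, 2))))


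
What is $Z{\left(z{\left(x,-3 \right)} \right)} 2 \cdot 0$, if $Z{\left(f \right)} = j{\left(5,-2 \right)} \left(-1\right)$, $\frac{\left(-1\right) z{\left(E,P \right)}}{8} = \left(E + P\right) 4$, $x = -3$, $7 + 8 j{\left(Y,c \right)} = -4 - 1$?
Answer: $0$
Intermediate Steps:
$j{\left(Y,c \right)} = - \frac{3}{2}$ ($j{\left(Y,c \right)} = - \frac{7}{8} + \frac{-4 - 1}{8} = - \frac{7}{8} + \frac{1}{8} \left(-5\right) = - \frac{7}{8} - \frac{5}{8} = - \frac{3}{2}$)
$z{\left(E,P \right)} = - 32 E - 32 P$ ($z{\left(E,P \right)} = - 8 \left(E + P\right) 4 = - 8 \left(4 E + 4 P\right) = - 32 E - 32 P$)
$Z{\left(f \right)} = \frac{3}{2}$ ($Z{\left(f \right)} = \left(- \frac{3}{2}\right) \left(-1\right) = \frac{3}{2}$)
$Z{\left(z{\left(x,-3 \right)} \right)} 2 \cdot 0 = \frac{3}{2} \cdot 2 \cdot 0 = 3 \cdot 0 = 0$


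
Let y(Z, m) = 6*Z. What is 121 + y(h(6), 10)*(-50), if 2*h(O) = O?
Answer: -779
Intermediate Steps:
h(O) = O/2
121 + y(h(6), 10)*(-50) = 121 + (6*((1/2)*6))*(-50) = 121 + (6*3)*(-50) = 121 + 18*(-50) = 121 - 900 = -779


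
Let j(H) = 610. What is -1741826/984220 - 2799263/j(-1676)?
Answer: -68903828593/15009355 ≈ -4590.7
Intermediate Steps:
-1741826/984220 - 2799263/j(-1676) = -1741826/984220 - 2799263/610 = -1741826*1/984220 - 2799263*1/610 = -870913/492110 - 2799263/610 = -68903828593/15009355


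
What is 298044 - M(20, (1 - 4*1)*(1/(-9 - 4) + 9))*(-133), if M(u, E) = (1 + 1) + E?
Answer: 3831746/13 ≈ 2.9475e+5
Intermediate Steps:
M(u, E) = 2 + E
298044 - M(20, (1 - 4*1)*(1/(-9 - 4) + 9))*(-133) = 298044 - (2 + (1 - 4*1)*(1/(-9 - 4) + 9))*(-133) = 298044 - (2 + (1 - 4)*(1/(-13) + 9))*(-133) = 298044 - (2 - 3*(-1/13 + 9))*(-133) = 298044 - (2 - 3*116/13)*(-133) = 298044 - (2 - 348/13)*(-133) = 298044 - (-322)*(-133)/13 = 298044 - 1*42826/13 = 298044 - 42826/13 = 3831746/13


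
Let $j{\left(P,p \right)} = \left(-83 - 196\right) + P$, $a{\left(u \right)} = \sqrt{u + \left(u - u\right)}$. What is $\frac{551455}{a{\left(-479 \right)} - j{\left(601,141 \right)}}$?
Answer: $- \frac{177568510}{104163} - \frac{551455 i \sqrt{479}}{104163} \approx -1704.7 - 115.87 i$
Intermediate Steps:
$a{\left(u \right)} = \sqrt{u}$ ($a{\left(u \right)} = \sqrt{u + 0} = \sqrt{u}$)
$j{\left(P,p \right)} = -279 + P$
$\frac{551455}{a{\left(-479 \right)} - j{\left(601,141 \right)}} = \frac{551455}{\sqrt{-479} - \left(-279 + 601\right)} = \frac{551455}{i \sqrt{479} - 322} = \frac{551455}{-322 + i \sqrt{479}}$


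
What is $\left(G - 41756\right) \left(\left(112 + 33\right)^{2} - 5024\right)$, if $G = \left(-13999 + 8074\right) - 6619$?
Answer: $-868854300$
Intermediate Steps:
$G = -12544$ ($G = -5925 - 6619 = -12544$)
$\left(G - 41756\right) \left(\left(112 + 33\right)^{2} - 5024\right) = \left(-12544 - 41756\right) \left(\left(112 + 33\right)^{2} - 5024\right) = - 54300 \left(145^{2} - 5024\right) = - 54300 \left(21025 - 5024\right) = \left(-54300\right) 16001 = -868854300$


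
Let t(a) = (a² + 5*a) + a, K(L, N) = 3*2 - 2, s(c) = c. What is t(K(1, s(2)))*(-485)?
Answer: -19400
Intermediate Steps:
K(L, N) = 4 (K(L, N) = 6 - 2 = 4)
t(a) = a² + 6*a
t(K(1, s(2)))*(-485) = (4*(6 + 4))*(-485) = (4*10)*(-485) = 40*(-485) = -19400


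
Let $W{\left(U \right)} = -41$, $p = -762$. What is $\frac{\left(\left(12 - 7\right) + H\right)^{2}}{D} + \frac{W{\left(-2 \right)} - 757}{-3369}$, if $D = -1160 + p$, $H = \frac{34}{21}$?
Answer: $\frac{203764649}{951857046} \approx 0.21407$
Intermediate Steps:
$H = \frac{34}{21}$ ($H = 34 \cdot \frac{1}{21} = \frac{34}{21} \approx 1.619$)
$D = -1922$ ($D = -1160 - 762 = -1922$)
$\frac{\left(\left(12 - 7\right) + H\right)^{2}}{D} + \frac{W{\left(-2 \right)} - 757}{-3369} = \frac{\left(\left(12 - 7\right) + \frac{34}{21}\right)^{2}}{-1922} + \frac{-41 - 757}{-3369} = \left(5 + \frac{34}{21}\right)^{2} \left(- \frac{1}{1922}\right) + \left(-41 - 757\right) \left(- \frac{1}{3369}\right) = \left(\frac{139}{21}\right)^{2} \left(- \frac{1}{1922}\right) - - \frac{266}{1123} = \frac{19321}{441} \left(- \frac{1}{1922}\right) + \frac{266}{1123} = - \frac{19321}{847602} + \frac{266}{1123} = \frac{203764649}{951857046}$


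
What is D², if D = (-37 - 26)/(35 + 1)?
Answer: 49/16 ≈ 3.0625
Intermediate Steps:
D = -7/4 (D = -63/36 = -63*1/36 = -7/4 ≈ -1.7500)
D² = (-7/4)² = 49/16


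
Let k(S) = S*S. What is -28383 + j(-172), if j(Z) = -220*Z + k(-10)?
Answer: 9557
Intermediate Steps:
k(S) = S**2
j(Z) = 100 - 220*Z (j(Z) = -220*Z + (-10)**2 = -220*Z + 100 = 100 - 220*Z)
-28383 + j(-172) = -28383 + (100 - 220*(-172)) = -28383 + (100 + 37840) = -28383 + 37940 = 9557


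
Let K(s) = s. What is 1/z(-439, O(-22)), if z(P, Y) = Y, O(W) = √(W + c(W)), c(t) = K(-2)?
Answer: -I*√6/12 ≈ -0.20412*I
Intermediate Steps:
c(t) = -2
O(W) = √(-2 + W) (O(W) = √(W - 2) = √(-2 + W))
1/z(-439, O(-22)) = 1/(√(-2 - 22)) = 1/(√(-24)) = 1/(2*I*√6) = -I*√6/12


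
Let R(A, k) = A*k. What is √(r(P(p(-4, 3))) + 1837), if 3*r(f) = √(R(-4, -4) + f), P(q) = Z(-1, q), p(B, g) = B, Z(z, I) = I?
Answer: √(16533 + 6*√3)/3 ≈ 42.874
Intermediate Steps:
P(q) = q
r(f) = √(16 + f)/3 (r(f) = √(-4*(-4) + f)/3 = √(16 + f)/3)
√(r(P(p(-4, 3))) + 1837) = √(√(16 - 4)/3 + 1837) = √(√12/3 + 1837) = √((2*√3)/3 + 1837) = √(2*√3/3 + 1837) = √(1837 + 2*√3/3)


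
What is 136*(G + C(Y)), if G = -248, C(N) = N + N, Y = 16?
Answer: -29376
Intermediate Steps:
C(N) = 2*N
136*(G + C(Y)) = 136*(-248 + 2*16) = 136*(-248 + 32) = 136*(-216) = -29376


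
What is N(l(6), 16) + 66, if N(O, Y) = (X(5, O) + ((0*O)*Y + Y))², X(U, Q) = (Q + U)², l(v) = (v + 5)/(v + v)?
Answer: 55317601/20736 ≈ 2667.7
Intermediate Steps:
l(v) = (5 + v)/(2*v) (l(v) = (5 + v)/((2*v)) = (5 + v)*(1/(2*v)) = (5 + v)/(2*v))
N(O, Y) = (Y + (5 + O)²)² (N(O, Y) = ((O + 5)² + ((0*O)*Y + Y))² = ((5 + O)² + (0*Y + Y))² = ((5 + O)² + (0 + Y))² = ((5 + O)² + Y)² = (Y + (5 + O)²)²)
N(l(6), 16) + 66 = (16 + (5 + (½)*(5 + 6)/6)²)² + 66 = (16 + (5 + (½)*(⅙)*11)²)² + 66 = (16 + (5 + 11/12)²)² + 66 = (16 + (71/12)²)² + 66 = (16 + 5041/144)² + 66 = (7345/144)² + 66 = 53949025/20736 + 66 = 55317601/20736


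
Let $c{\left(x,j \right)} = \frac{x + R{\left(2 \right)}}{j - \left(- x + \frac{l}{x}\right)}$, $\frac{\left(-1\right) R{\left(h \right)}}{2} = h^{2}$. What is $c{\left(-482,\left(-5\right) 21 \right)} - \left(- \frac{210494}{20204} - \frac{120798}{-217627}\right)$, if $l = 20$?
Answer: $\frac{3327011333756021}{310988681368978} \approx 10.698$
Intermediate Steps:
$R{\left(h \right)} = - 2 h^{2}$
$c{\left(x,j \right)} = \frac{-8 + x}{j + x - \frac{20}{x}}$ ($c{\left(x,j \right)} = \frac{x - 2 \cdot 2^{2}}{j + \left(x - \frac{20}{x}\right)} = \frac{x - 8}{j + \left(x - \frac{20}{x}\right)} = \frac{x - 8}{j + x - \frac{20}{x}} = \frac{-8 + x}{j + x - \frac{20}{x}}$)
$c{\left(-482,\left(-5\right) 21 \right)} - \left(- \frac{210494}{20204} - \frac{120798}{-217627}\right) = - \frac{482 \left(-8 - 482\right)}{-20 + \left(-482\right)^{2} + \left(-5\right) 21 \left(-482\right)} - \left(- \frac{210494}{20204} - \frac{120798}{-217627}\right) = \left(-482\right) \frac{1}{-20 + 232324 - -50610} \left(-490\right) - \left(\left(-210494\right) \frac{1}{20204} - - \frac{120798}{217627}\right) = \left(-482\right) \frac{1}{-20 + 232324 + 50610} \left(-490\right) - \left(- \frac{105247}{10102} + \frac{120798}{217627}\right) = \left(-482\right) \frac{1}{282914} \left(-490\right) - - \frac{21684287473}{2198467954} = \left(-482\right) \frac{1}{282914} \left(-490\right) + \frac{21684287473}{2198467954} = \frac{118090}{141457} + \frac{21684287473}{2198467954} = \frac{3327011333756021}{310988681368978}$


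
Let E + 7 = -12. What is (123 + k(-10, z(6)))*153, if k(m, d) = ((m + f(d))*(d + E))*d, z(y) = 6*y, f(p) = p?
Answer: 2453355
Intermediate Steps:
E = -19 (E = -7 - 12 = -19)
k(m, d) = d*(-19 + d)*(d + m) (k(m, d) = ((m + d)*(d - 19))*d = ((d + m)*(-19 + d))*d = ((-19 + d)*(d + m))*d = d*(-19 + d)*(d + m))
(123 + k(-10, z(6)))*153 = (123 + (6*6)*((6*6)**2 - 114*6 - 19*(-10) + (6*6)*(-10)))*153 = (123 + 36*(36**2 - 19*36 + 190 + 36*(-10)))*153 = (123 + 36*(1296 - 684 + 190 - 360))*153 = (123 + 36*442)*153 = (123 + 15912)*153 = 16035*153 = 2453355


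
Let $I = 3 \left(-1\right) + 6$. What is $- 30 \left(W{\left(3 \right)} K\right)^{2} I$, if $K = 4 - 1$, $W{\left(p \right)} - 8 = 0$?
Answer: $-51840$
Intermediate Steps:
$W{\left(p \right)} = 8$ ($W{\left(p \right)} = 8 + 0 = 8$)
$K = 3$ ($K = 4 - 1 = 3$)
$I = 3$ ($I = -3 + 6 = 3$)
$- 30 \left(W{\left(3 \right)} K\right)^{2} I = - 30 \left(8 \cdot 3\right)^{2} \cdot 3 = - 30 \cdot 24^{2} \cdot 3 = \left(-30\right) 576 \cdot 3 = \left(-17280\right) 3 = -51840$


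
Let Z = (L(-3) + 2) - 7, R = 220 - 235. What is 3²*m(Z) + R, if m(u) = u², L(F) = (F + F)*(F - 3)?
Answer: 8634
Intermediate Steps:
L(F) = 2*F*(-3 + F) (L(F) = (2*F)*(-3 + F) = 2*F*(-3 + F))
R = -15
Z = 31 (Z = (2*(-3)*(-3 - 3) + 2) - 7 = (2*(-3)*(-6) + 2) - 7 = (36 + 2) - 7 = 38 - 7 = 31)
3²*m(Z) + R = 3²*31² - 15 = 9*961 - 15 = 8649 - 15 = 8634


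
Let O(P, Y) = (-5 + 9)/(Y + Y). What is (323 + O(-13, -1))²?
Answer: 103041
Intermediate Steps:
O(P, Y) = 2/Y (O(P, Y) = 4/((2*Y)) = 4*(1/(2*Y)) = 2/Y)
(323 + O(-13, -1))² = (323 + 2/(-1))² = (323 + 2*(-1))² = (323 - 2)² = 321² = 103041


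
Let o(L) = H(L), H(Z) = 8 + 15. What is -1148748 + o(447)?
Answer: -1148725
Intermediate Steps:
H(Z) = 23
o(L) = 23
-1148748 + o(447) = -1148748 + 23 = -1148725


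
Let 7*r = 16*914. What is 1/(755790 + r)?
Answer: 7/5305154 ≈ 1.3195e-6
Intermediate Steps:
r = 14624/7 (r = (16*914)/7 = (⅐)*14624 = 14624/7 ≈ 2089.1)
1/(755790 + r) = 1/(755790 + 14624/7) = 1/(5305154/7) = 7/5305154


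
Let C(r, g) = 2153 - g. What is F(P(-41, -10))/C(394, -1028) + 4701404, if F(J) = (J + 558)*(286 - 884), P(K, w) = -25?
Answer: 14954847390/3181 ≈ 4.7013e+6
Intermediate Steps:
F(J) = -333684 - 598*J (F(J) = (558 + J)*(-598) = -333684 - 598*J)
F(P(-41, -10))/C(394, -1028) + 4701404 = (-333684 - 598*(-25))/(2153 - 1*(-1028)) + 4701404 = (-333684 + 14950)/(2153 + 1028) + 4701404 = -318734/3181 + 4701404 = 14954847390/3181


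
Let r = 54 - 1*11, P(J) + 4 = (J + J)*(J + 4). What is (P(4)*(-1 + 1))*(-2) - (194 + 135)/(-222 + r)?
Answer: 329/179 ≈ 1.8380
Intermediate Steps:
P(J) = -4 + 2*J*(4 + J) (P(J) = -4 + (J + J)*(J + 4) = -4 + (2*J)*(4 + J) = -4 + 2*J*(4 + J))
r = 43 (r = 54 - 11 = 43)
(P(4)*(-1 + 1))*(-2) - (194 + 135)/(-222 + r) = ((-4 + 2*4**2 + 8*4)*(-1 + 1))*(-2) - (194 + 135)/(-222 + 43) = ((-4 + 2*16 + 32)*0)*(-2) - 329/(-179) = ((-4 + 32 + 32)*0)*(-2) - 329*(-1)/179 = (60*0)*(-2) - 1*(-329/179) = 0*(-2) + 329/179 = 0 + 329/179 = 329/179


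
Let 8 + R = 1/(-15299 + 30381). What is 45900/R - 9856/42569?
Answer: -5894033375576/1027232539 ≈ -5737.8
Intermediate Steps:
R = -120655/15082 (R = -8 + 1/(-15299 + 30381) = -8 + 1/15082 = -120655/15082 ≈ -7.9999)
45900/R - 9856/42569 = 45900/(-120655/15082) - 9856/42569 = 45900*(-15082/120655) - 9856*1/42569 = -138452760/24131 - 9856/42569 = -5894033375576/1027232539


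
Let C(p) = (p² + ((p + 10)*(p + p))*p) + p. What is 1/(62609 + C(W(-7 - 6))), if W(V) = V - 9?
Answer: 1/51455 ≈ 1.9434e-5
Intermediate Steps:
W(V) = -9 + V
C(p) = p + p² + 2*p²*(10 + p) (C(p) = (p² + ((10 + p)*(2*p))*p) + p = (p² + (2*p*(10 + p))*p) + p = (p² + 2*p²*(10 + p)) + p = p + p² + 2*p²*(10 + p))
1/(62609 + C(W(-7 - 6))) = 1/(62609 + (-9 + (-7 - 6))*(1 + 2*(-9 + (-7 - 6))² + 21*(-9 + (-7 - 6)))) = 1/(62609 + (-9 - 13)*(1 + 2*(-9 - 13)² + 21*(-9 - 13))) = 1/(62609 - 22*(1 + 2*(-22)² + 21*(-22))) = 1/(62609 - 22*(1 + 2*484 - 462)) = 1/(62609 - 22*(1 + 968 - 462)) = 1/(62609 - 22*507) = 1/(62609 - 11154) = 1/51455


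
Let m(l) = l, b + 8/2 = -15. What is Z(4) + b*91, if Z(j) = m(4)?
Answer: -1725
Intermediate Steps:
b = -19 (b = -4 - 15 = -19)
Z(j) = 4
Z(4) + b*91 = 4 - 19*91 = 4 - 1729 = -1725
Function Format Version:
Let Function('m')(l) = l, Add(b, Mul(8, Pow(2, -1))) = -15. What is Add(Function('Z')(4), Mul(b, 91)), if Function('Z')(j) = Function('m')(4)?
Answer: -1725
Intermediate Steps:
b = -19 (b = Add(-4, -15) = -19)
Function('Z')(j) = 4
Add(Function('Z')(4), Mul(b, 91)) = Add(4, Mul(-19, 91)) = Add(4, -1729) = -1725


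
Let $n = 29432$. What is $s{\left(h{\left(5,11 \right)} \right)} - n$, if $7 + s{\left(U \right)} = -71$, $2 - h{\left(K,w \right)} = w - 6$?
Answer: $-29510$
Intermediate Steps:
$h{\left(K,w \right)} = 8 - w$ ($h{\left(K,w \right)} = 2 - \left(w - 6\right) = 2 - \left(-6 + w\right) = 8 - w$)
$s{\left(U \right)} = -78$ ($s{\left(U \right)} = -7 - 71 = -78$)
$s{\left(h{\left(5,11 \right)} \right)} - n = -78 - 29432 = -29510$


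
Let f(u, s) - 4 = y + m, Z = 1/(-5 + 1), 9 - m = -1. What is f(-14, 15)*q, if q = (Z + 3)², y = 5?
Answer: 2299/16 ≈ 143.69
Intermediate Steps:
m = 10 (m = 9 - 1*(-1) = 9 + 1 = 10)
Z = -¼ (Z = 1/(-4) = -¼ ≈ -0.25000)
f(u, s) = 19 (f(u, s) = 4 + (5 + 10) = 4 + 15 = 19)
q = 121/16 (q = (-¼ + 3)² = (11/4)² = 121/16 ≈ 7.5625)
f(-14, 15)*q = 19*(121/16) = 2299/16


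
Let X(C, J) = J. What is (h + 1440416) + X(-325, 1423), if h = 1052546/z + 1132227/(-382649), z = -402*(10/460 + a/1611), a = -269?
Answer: 402829236109143618/275936229529 ≈ 1.4599e+6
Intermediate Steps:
z = 721121/12351 (z = -402*(10/460 - 269/1611) = -402*(10*(1/460) - 269*1/1611) = -402*(1/46 - 269/1611) = -402*(-10763/74106) = 721121/12351 ≈ 58.386)
h = 4973618861279787/275936229529 (h = 1052546/(721121/12351) + 1132227/(-382649) = 1052546*(12351/721121) + 1132227*(-1/382649) = 12999995646/721121 - 1132227/382649 = 4973618861279787/275936229529 ≈ 18025.)
(h + 1440416) + X(-325, 1423) = (4973618861279787/275936229529 + 1440416) + 1423 = 402436578854523851/275936229529 + 1423 = 402829236109143618/275936229529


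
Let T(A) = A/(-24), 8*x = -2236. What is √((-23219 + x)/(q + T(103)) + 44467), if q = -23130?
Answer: √13708269928593415/555223 ≈ 210.87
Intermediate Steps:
x = -559/2 (x = (⅛)*(-2236) = -559/2 ≈ -279.50)
T(A) = -A/24 (T(A) = A*(-1/24) = -A/24)
√((-23219 + x)/(q + T(103)) + 44467) = √((-23219 - 559/2)/(-23130 - 1/24*103) + 44467) = √(-46997/(2*(-23130 - 103/24)) + 44467) = √(-46997/(2*(-555223/24)) + 44467) = √(-46997/2*(-24/555223) + 44467) = √(563964/555223 + 44467) = √(24689665105/555223) = √13708269928593415/555223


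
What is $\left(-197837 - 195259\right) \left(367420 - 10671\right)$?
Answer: $-140236604904$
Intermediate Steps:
$\left(-197837 - 195259\right) \left(367420 - 10671\right) = - 393096 \left(367420 + \left(-175376 + 164705\right)\right) = - 393096 \left(367420 - 10671\right) = \left(-393096\right) 356749 = -140236604904$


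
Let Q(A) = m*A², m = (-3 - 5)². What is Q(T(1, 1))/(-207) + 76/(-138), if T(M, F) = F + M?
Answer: -370/207 ≈ -1.7874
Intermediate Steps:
m = 64 (m = (-8)² = 64)
Q(A) = 64*A²
Q(T(1, 1))/(-207) + 76/(-138) = (64*(1 + 1)²)/(-207) + 76/(-138) = (64*2²)*(-1/207) + 76*(-1/138) = (64*4)*(-1/207) - 38/69 = 256*(-1/207) - 38/69 = -256/207 - 38/69 = -370/207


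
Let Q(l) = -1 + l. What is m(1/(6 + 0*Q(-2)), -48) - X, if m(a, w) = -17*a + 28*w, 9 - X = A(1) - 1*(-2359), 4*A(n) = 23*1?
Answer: 12107/12 ≈ 1008.9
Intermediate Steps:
A(n) = 23/4 (A(n) = (23*1)/4 = (¼)*23 = 23/4)
X = -9423/4 (X = 9 - (23/4 - 1*(-2359)) = 9 - (23/4 + 2359) = 9 - 1*9459/4 = 9 - 9459/4 = -9423/4 ≈ -2355.8)
m(1/(6 + 0*Q(-2)), -48) - X = (-17/(6 + 0*(-1 - 2)) + 28*(-48)) - 1*(-9423/4) = (-17/(6 + 0*(-3)) - 1344) + 9423/4 = (-17/(6 + 0) - 1344) + 9423/4 = (-17/6 - 1344) + 9423/4 = -8081/6 + 9423/4 = 12107/12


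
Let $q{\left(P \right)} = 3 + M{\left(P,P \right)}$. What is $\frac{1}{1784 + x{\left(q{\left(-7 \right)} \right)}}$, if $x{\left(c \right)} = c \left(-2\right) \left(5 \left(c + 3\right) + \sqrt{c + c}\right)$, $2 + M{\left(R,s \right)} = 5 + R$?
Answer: $- \frac{i}{- 1804 i + 2 \sqrt{2}} \approx 0.00055432 - 8.691 \cdot 10^{-7} i$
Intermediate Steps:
$M{\left(R,s \right)} = 3 + R$ ($M{\left(R,s \right)} = -2 + \left(5 + R\right) = 3 + R$)
$q{\left(P \right)} = 6 + P$ ($q{\left(P \right)} = 3 + \left(3 + P\right) = 6 + P$)
$x{\left(c \right)} = - 2 c \left(15 + 5 c + \sqrt{2} \sqrt{c}\right)$ ($x{\left(c \right)} = - 2 c \left(5 \left(3 + c\right) + \sqrt{2 c}\right) = - 2 c \left(\left(15 + 5 c\right) + \sqrt{2} \sqrt{c}\right) = - 2 c \left(15 + 5 c + \sqrt{2} \sqrt{c}\right)$)
$\frac{1}{1784 + x{\left(q{\left(-7 \right)} \right)}} = \frac{1}{1784 - \left(10 \left(6 - 7\right)^{2} + 30 \left(6 - 7\right) + 2 \sqrt{2} \left(6 - 7\right)^{\frac{3}{2}}\right)} = \frac{1}{1784 - \left(-30 + 10 + 2 \sqrt{2} \left(-1\right)^{\frac{3}{2}}\right)} = \frac{1}{1784 - \left(-20 + 2 \sqrt{2} \left(- i\right)\right)} = \frac{1}{1784 + \left(30 - 10 + 2 i \sqrt{2}\right)} = \frac{1}{1784 + \left(20 + 2 i \sqrt{2}\right)} = \frac{1}{1804 + 2 i \sqrt{2}}$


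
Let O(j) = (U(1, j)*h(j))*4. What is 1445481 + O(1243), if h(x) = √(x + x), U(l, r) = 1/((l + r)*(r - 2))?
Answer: 1445481 + √2486/385951 ≈ 1.4455e+6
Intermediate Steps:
U(l, r) = 1/((-2 + r)*(l + r)) (U(l, r) = 1/((l + r)*(-2 + r)) = 1/((-2 + r)*(l + r)))
h(x) = √2*√x (h(x) = √(2*x) = √2*√x)
O(j) = 4*√2*√j/(-2 + j² - j) (O(j) = ((√2*√j)/(j² - 2*1 - 2*j + 1*j))*4 = ((√2*√j)/(j² - 2 - 2*j + j))*4 = ((√2*√j)/(-2 + j² - j))*4 = (√2*√j/(-2 + j² - j))*4 = 4*√2*√j/(-2 + j² - j))
1445481 + O(1243) = 1445481 + 4*√2*√1243/(-2 + 1243² - 1*1243) = 1445481 + 4*√2*√1243/(-2 + 1545049 - 1243) = 1445481 + 4*√2*√1243/1543804 = 1445481 + 4*√2*√1243*(1/1543804) = 1445481 + √2486/385951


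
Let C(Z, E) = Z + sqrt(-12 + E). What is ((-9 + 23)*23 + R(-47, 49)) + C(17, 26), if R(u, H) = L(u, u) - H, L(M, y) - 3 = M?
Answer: 246 + sqrt(14) ≈ 249.74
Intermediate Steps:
L(M, y) = 3 + M
R(u, H) = 3 + u - H (R(u, H) = (3 + u) - H = 3 + u - H)
((-9 + 23)*23 + R(-47, 49)) + C(17, 26) = ((-9 + 23)*23 + (3 - 47 - 1*49)) + (17 + sqrt(-12 + 26)) = (14*23 + (3 - 47 - 49)) + (17 + sqrt(14)) = (322 - 93) + (17 + sqrt(14)) = 229 + (17 + sqrt(14)) = 246 + sqrt(14)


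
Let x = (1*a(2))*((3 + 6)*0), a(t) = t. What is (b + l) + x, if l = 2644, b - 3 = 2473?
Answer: 5120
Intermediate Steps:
b = 2476 (b = 3 + 2473 = 2476)
x = 0 (x = (1*2)*((3 + 6)*0) = 2*(9*0) = 2*0 = 0)
(b + l) + x = (2476 + 2644) + 0 = 5120 + 0 = 5120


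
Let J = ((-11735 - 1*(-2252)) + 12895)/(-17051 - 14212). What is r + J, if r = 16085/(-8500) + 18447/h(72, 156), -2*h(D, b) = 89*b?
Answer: -1296266357/278240700 ≈ -4.6588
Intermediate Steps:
h(D, b) = -89*b/2
r = -688363/151300 (r = 16085/(-8500) + 18447/((-89/2*156)) = 16085*(-1/8500) + 18447/(-6942) = -3217/1700 + 18447*(-1/6942) = -3217/1700 - 473/178 = -688363/151300 ≈ -4.5497)
J = -3412/31263 (J = ((-11735 + 2252) + 12895)/(-31263) = (-9483 + 12895)*(-1/31263) = 3412*(-1/31263) = -3412/31263 ≈ -0.10914)
r + J = -688363/151300 - 3412/31263 = -1296266357/278240700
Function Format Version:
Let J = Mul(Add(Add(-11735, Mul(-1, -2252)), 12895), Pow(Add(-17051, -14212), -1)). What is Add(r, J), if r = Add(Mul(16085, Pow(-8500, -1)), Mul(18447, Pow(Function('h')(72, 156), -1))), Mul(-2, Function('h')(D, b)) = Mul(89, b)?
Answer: Rational(-1296266357, 278240700) ≈ -4.6588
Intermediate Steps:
Function('h')(D, b) = Mul(Rational(-89, 2), b) (Function('h')(D, b) = Mul(Rational(-1, 2), Mul(89, b)) = Mul(Rational(-89, 2), b))
r = Rational(-688363, 151300) (r = Add(Mul(16085, Pow(-8500, -1)), Mul(18447, Pow(Mul(Rational(-89, 2), 156), -1))) = Add(Mul(16085, Rational(-1, 8500)), Mul(18447, Pow(-6942, -1))) = Add(Rational(-3217, 1700), Mul(18447, Rational(-1, 6942))) = Add(Rational(-3217, 1700), Rational(-473, 178)) = Rational(-688363, 151300) ≈ -4.5497)
J = Rational(-3412, 31263) (J = Mul(Add(Add(-11735, 2252), 12895), Pow(-31263, -1)) = Mul(Add(-9483, 12895), Rational(-1, 31263)) = Mul(3412, Rational(-1, 31263)) = Rational(-3412, 31263) ≈ -0.10914)
Add(r, J) = Add(Rational(-688363, 151300), Rational(-3412, 31263)) = Rational(-1296266357, 278240700)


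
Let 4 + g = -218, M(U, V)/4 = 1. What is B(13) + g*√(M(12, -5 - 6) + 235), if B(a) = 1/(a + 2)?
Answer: 1/15 - 222*√239 ≈ -3432.0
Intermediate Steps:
M(U, V) = 4 (M(U, V) = 4*1 = 4)
g = -222 (g = -4 - 218 = -222)
B(a) = 1/(2 + a)
B(13) + g*√(M(12, -5 - 6) + 235) = 1/(2 + 13) - 222*√(4 + 235) = 1/15 - 222*√239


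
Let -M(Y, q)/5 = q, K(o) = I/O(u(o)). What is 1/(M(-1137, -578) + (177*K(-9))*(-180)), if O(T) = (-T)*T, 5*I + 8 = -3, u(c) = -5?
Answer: 25/2158 ≈ 0.011585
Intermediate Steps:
I = -11/5 (I = -8/5 + (1/5)*(-3) = -8/5 - 3/5 = -11/5 ≈ -2.2000)
O(T) = -T**2
K(o) = 11/125 (K(o) = -11/(5*((-1*(-5)**2))) = -11/(5*((-1*25))) = -11/5/(-25) = -11/5*(-1/25) = 11/125)
M(Y, q) = -5*q
1/(M(-1137, -578) + (177*K(-9))*(-180)) = 1/(-5*(-578) + (177*(11/125))*(-180)) = 1/(2890 + (1947/125)*(-180)) = 1/(2890 - 70092/25) = 1/(2158/25) = 25/2158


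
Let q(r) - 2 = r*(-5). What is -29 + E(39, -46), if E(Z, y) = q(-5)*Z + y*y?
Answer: 3140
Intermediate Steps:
q(r) = 2 - 5*r (q(r) = 2 + r*(-5) = 2 - 5*r)
E(Z, y) = y**2 + 27*Z (E(Z, y) = (2 - 5*(-5))*Z + y*y = (2 + 25)*Z + y**2 = 27*Z + y**2 = y**2 + 27*Z)
-29 + E(39, -46) = -29 + ((-46)**2 + 27*39) = -29 + (2116 + 1053) = -29 + 3169 = 3140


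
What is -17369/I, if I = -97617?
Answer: 17369/97617 ≈ 0.17793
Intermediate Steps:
-17369/I = -17369/(-97617) = -17369*(-1/97617) = 17369/97617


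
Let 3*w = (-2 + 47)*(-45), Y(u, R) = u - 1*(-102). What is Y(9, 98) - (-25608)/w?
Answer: 16439/225 ≈ 73.062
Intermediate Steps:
Y(u, R) = 102 + u (Y(u, R) = u + 102 = 102 + u)
w = -675 (w = ((-2 + 47)*(-45))/3 = (45*(-45))/3 = (1/3)*(-2025) = -675)
Y(9, 98) - (-25608)/w = (102 + 9) - (-25608)/(-675) = 111 - (-25608)*(-1)/675 = 111 - 1*8536/225 = 111 - 8536/225 = 16439/225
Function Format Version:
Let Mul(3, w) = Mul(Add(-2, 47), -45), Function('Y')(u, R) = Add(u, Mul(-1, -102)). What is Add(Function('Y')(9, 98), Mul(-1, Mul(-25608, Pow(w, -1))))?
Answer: Rational(16439, 225) ≈ 73.062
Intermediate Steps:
Function('Y')(u, R) = Add(102, u) (Function('Y')(u, R) = Add(u, 102) = Add(102, u))
w = -675 (w = Mul(Rational(1, 3), Mul(Add(-2, 47), -45)) = Mul(Rational(1, 3), Mul(45, -45)) = Mul(Rational(1, 3), -2025) = -675)
Add(Function('Y')(9, 98), Mul(-1, Mul(-25608, Pow(w, -1)))) = Add(Add(102, 9), Mul(-1, Mul(-25608, Pow(-675, -1)))) = Add(111, Mul(-1, Mul(-25608, Rational(-1, 675)))) = Add(111, Mul(-1, Rational(8536, 225))) = Add(111, Rational(-8536, 225)) = Rational(16439, 225)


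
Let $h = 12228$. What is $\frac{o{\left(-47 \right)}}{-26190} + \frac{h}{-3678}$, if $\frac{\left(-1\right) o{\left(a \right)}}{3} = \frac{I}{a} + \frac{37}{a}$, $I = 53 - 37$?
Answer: $- \frac{836244269}{251520030} \approx -3.3248$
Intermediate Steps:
$I = 16$ ($I = 53 - 37 = 16$)
$o{\left(a \right)} = - \frac{159}{a}$ ($o{\left(a \right)} = - 3 \left(\frac{16}{a} + \frac{37}{a}\right) = - 3 \frac{53}{a} = - \frac{159}{a}$)
$\frac{o{\left(-47 \right)}}{-26190} + \frac{h}{-3678} = \frac{\left(-159\right) \frac{1}{-47}}{-26190} + \frac{12228}{-3678} = \left(-159\right) \left(- \frac{1}{47}\right) \left(- \frac{1}{26190}\right) + 12228 \left(- \frac{1}{3678}\right) = \frac{159}{47} \left(- \frac{1}{26190}\right) - \frac{2038}{613} = - \frac{53}{410310} - \frac{2038}{613} = - \frac{836244269}{251520030}$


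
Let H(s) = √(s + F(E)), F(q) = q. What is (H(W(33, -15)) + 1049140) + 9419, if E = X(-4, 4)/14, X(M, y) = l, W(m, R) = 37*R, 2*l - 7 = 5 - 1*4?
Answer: 1058559 + I*√27181/7 ≈ 1.0586e+6 + 23.552*I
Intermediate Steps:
l = 4 (l = 7/2 + (5 - 1*4)/2 = 7/2 + (5 - 4)/2 = 7/2 + (½)*1 = 7/2 + ½ = 4)
X(M, y) = 4
E = 2/7 (E = 4/14 = 4*(1/14) = 2/7 ≈ 0.28571)
H(s) = √(2/7 + s) (H(s) = √(s + 2/7) = √(2/7 + s))
(H(W(33, -15)) + 1049140) + 9419 = (√(14 + 49*(37*(-15)))/7 + 1049140) + 9419 = (√(14 + 49*(-555))/7 + 1049140) + 9419 = (√(14 - 27195)/7 + 1049140) + 9419 = (√(-27181)/7 + 1049140) + 9419 = ((I*√27181)/7 + 1049140) + 9419 = (I*√27181/7 + 1049140) + 9419 = (1049140 + I*√27181/7) + 9419 = 1058559 + I*√27181/7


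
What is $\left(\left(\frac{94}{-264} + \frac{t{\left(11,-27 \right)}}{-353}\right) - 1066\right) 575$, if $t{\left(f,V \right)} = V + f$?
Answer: $- \frac{28569343625}{46596} \approx -6.1313 \cdot 10^{5}$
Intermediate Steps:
$\left(\left(\frac{94}{-264} + \frac{t{\left(11,-27 \right)}}{-353}\right) - 1066\right) 575 = \left(\left(\frac{94}{-264} + \frac{-27 + 11}{-353}\right) - 1066\right) 575 = \left(\left(94 \left(- \frac{1}{264}\right) - - \frac{16}{353}\right) - 1066\right) 575 = \left(\left(- \frac{47}{132} + \frac{16}{353}\right) - 1066\right) 575 = \left(- \frac{14479}{46596} - 1066\right) 575 = \left(- \frac{49685815}{46596}\right) 575 = - \frac{28569343625}{46596}$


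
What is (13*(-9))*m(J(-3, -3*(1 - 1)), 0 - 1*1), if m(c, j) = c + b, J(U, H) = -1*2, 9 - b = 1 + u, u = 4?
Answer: -234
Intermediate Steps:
b = 4 (b = 9 - (1 + 4) = 9 - 1*5 = 9 - 5 = 4)
J(U, H) = -2
m(c, j) = 4 + c (m(c, j) = c + 4 = 4 + c)
(13*(-9))*m(J(-3, -3*(1 - 1)), 0 - 1*1) = (13*(-9))*(4 - 2) = -117*2 = -234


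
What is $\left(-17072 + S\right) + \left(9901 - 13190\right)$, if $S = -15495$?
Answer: $-35856$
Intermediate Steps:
$\left(-17072 + S\right) + \left(9901 - 13190\right) = \left(-17072 - 15495\right) + \left(9901 - 13190\right) = -32567 - 3289 = -35856$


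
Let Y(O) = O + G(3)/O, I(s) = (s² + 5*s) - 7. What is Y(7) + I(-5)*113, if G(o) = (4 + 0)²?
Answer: -5472/7 ≈ -781.71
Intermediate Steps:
I(s) = -7 + s² + 5*s
G(o) = 16 (G(o) = 4² = 16)
Y(O) = O + 16/O
Y(7) + I(-5)*113 = (7 + 16/7) + (-7 + (-5)² + 5*(-5))*113 = (7 + 16*(⅐)) + (-7 + 25 - 25)*113 = (7 + 16/7) - 7*113 = 65/7 - 791 = -5472/7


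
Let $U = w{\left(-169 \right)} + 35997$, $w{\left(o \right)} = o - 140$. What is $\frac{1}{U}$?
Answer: $\frac{1}{35688} \approx 2.8021 \cdot 10^{-5}$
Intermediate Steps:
$w{\left(o \right)} = -140 + o$
$U = 35688$ ($U = \left(-140 - 169\right) + 35997 = -309 + 35997 = 35688$)
$\frac{1}{U} = \frac{1}{35688}$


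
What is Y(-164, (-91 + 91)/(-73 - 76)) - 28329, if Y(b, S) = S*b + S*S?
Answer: -28329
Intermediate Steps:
Y(b, S) = S**2 + S*b (Y(b, S) = S*b + S**2 = S**2 + S*b)
Y(-164, (-91 + 91)/(-73 - 76)) - 28329 = ((-91 + 91)/(-73 - 76))*((-91 + 91)/(-73 - 76) - 164) - 28329 = (0/(-149))*(0/(-149) - 164) - 28329 = (0*(-1/149))*(0*(-1/149) - 164) - 28329 = 0*(0 - 164) - 28329 = 0*(-164) - 28329 = 0 - 28329 = -28329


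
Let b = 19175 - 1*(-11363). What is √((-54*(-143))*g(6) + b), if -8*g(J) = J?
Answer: √98986/2 ≈ 157.31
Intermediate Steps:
g(J) = -J/8
b = 30538 (b = 19175 + 11363 = 30538)
√((-54*(-143))*g(6) + b) = √((-54*(-143))*(-⅛*6) + 30538) = √(7722*(-¾) + 30538) = √(-11583/2 + 30538) = √(49493/2) = √98986/2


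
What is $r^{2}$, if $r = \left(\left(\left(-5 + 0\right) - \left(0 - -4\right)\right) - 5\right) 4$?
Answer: $3136$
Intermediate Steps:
$r = -56$ ($r = \left(\left(-5 - \left(0 + 4\right)\right) - 5\right) 4 = \left(\left(-5 - 4\right) - 5\right) 4 = \left(-9 - 5\right) 4 = \left(-14\right) 4 = -56$)
$r^{2} = \left(-56\right)^{2} = 3136$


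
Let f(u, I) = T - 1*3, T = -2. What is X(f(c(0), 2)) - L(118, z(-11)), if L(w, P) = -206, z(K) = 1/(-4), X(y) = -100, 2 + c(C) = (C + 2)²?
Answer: 106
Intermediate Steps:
c(C) = -2 + (2 + C)² (c(C) = -2 + (C + 2)² = -2 + (2 + C)²)
f(u, I) = -5 (f(u, I) = -2 - 1*3 = -2 - 3 = -5)
z(K) = -¼
X(f(c(0), 2)) - L(118, z(-11)) = -100 - 1*(-206) = -100 + 206 = 106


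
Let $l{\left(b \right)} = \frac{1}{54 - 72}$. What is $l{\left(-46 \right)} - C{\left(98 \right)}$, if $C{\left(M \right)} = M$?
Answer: $- \frac{1765}{18} \approx -98.056$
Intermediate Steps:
$l{\left(b \right)} = - \frac{1}{18}$ ($l{\left(b \right)} = \frac{1}{-18} = - \frac{1}{18}$)
$l{\left(-46 \right)} - C{\left(98 \right)} = - \frac{1}{18} - 98 = - \frac{1765}{18}$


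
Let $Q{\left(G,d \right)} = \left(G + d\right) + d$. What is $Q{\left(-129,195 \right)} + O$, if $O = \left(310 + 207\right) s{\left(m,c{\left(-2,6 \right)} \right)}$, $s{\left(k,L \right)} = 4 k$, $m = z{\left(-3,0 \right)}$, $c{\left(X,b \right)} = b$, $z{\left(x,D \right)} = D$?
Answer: $261$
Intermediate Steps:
$m = 0$
$Q{\left(G,d \right)} = G + 2 d$
$O = 0$ ($O = \left(310 + 207\right) 4 \cdot 0 = 517 \cdot 0 = 0$)
$Q{\left(-129,195 \right)} + O = \left(-129 + 2 \cdot 195\right) + 0 = \left(-129 + 390\right) + 0 = 261 + 0 = 261$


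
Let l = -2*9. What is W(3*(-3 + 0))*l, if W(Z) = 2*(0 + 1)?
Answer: -36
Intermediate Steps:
l = -18
W(Z) = 2 (W(Z) = 2*1 = 2)
W(3*(-3 + 0))*l = 2*(-18) = -36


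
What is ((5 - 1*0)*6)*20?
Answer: 600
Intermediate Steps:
((5 - 1*0)*6)*20 = ((5 + 0)*6)*20 = (5*6)*20 = 30*20 = 600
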